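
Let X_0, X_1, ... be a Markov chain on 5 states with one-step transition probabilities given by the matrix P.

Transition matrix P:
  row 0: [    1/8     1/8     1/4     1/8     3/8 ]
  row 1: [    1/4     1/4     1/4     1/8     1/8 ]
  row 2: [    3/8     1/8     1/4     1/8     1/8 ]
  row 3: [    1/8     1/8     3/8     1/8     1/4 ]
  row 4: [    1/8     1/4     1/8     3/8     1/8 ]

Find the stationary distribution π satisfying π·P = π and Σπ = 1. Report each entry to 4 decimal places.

Balance equations π_j = Σ_i π_i·P[i][j]:
  π_0 = 1/8·π_0 + 1/4·π_1 + 3/8·π_2 + 1/8·π_3 + 1/8·π_4
  π_1 = 1/8·π_0 + 1/4·π_1 + 1/8·π_2 + 1/8·π_3 + 1/4·π_4
  π_2 = 1/4·π_0 + 1/4·π_1 + 1/4·π_2 + 3/8·π_3 + 1/8·π_4
  π_3 = 1/8·π_0 + 1/8·π_1 + 1/8·π_2 + 1/8·π_3 + 3/8·π_4
  normalize: π_0 + π_1 + π_2 + π_3 + π_4 = 1
Solving the linear system gives exactly π = [965/4636, 397/2318, 1145/4636, 405/2318, 461/2318].

π = [0.2082, 0.1713, 0.2470, 0.1747, 0.1989]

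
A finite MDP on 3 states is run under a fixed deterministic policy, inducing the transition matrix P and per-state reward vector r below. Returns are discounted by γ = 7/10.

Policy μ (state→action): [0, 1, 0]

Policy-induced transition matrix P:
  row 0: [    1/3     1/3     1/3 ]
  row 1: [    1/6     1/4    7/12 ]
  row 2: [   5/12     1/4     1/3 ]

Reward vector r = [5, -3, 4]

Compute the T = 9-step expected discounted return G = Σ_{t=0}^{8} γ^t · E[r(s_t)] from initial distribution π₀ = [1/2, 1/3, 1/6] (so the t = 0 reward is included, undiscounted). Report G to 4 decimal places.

t=0: π = [0.5000, 0.3333, 0.1667], E[r] = 2.1667, γ^t·E[r] = 2.166667, running G = 2.166667
t=1: π = [0.2917, 0.2917, 0.4167], E[r] = 2.2500, γ^t·E[r] = 1.575000, running G = 3.741667
t=2: π = [0.3194, 0.2743, 0.4063], E[r] = 2.3993, γ^t·E[r] = 1.175660, running G = 4.917326
t=3: π = [0.3215, 0.2766, 0.4019], E[r] = 2.3851, γ^t·E[r] = 0.818099, running G = 5.735425
t=4: π = [0.3207, 0.2768, 0.4025], E[r] = 2.3832, γ^t·E[r] = 0.572206, running G = 6.307631
t=5: π = [0.3207, 0.2767, 0.4025], E[r] = 2.3837, γ^t·E[r] = 0.400621, running G = 6.708252
t=6: π = [0.3208, 0.2767, 0.4025], E[r] = 2.3837, γ^t·E[r] = 0.280435, running G = 6.988687
t=7: π = [0.3208, 0.2767, 0.4025], E[r] = 2.3836, γ^t·E[r] = 0.196304, running G = 7.184990
t=8: π = [0.3208, 0.2767, 0.4025], E[r] = 2.3836, γ^t·E[r] = 0.137413, running G = 7.322403

G = 7.3224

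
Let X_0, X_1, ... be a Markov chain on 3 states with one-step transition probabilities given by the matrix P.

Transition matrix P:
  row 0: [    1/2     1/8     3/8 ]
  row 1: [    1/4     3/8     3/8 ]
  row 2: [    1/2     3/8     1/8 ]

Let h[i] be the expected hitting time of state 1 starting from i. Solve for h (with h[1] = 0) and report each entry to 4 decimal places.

h = [5.0000, 0.0000, 4.0000]

First-step conditioning: h[1] = 0; for i ≠ 1, h[i] = 1 + Σ_k P[i][k]·h[k].
  h[0] = 1 + 1/2·h[0] + 3/8·h[2]
  h[2] = 1 + 1/2·h[0] + 1/8·h[2]
Solving the 2×2 linear system over states ≠ 1 gives exactly h = [5, 0, 4] (h[1] = 0 is the target).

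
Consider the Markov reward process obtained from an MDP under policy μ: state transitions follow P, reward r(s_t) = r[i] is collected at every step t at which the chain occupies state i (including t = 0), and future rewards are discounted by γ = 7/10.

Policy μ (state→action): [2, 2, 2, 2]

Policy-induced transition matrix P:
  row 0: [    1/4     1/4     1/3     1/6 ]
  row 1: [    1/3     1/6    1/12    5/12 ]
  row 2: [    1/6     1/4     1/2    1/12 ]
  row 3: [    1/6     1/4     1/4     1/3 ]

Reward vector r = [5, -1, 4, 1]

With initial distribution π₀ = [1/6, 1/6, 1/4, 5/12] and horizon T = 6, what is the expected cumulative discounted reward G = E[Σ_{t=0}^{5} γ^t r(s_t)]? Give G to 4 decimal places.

G = 6.5772

t=0: π = [0.1667, 0.1667, 0.2500, 0.4167], E[r] = 2.0833, γ^t·E[r] = 2.083333, running G = 2.083333
t=1: π = [0.2083, 0.2361, 0.2986, 0.2569], E[r] = 2.2569, γ^t·E[r] = 1.579861, running G = 3.663194
t=2: π = [0.2234, 0.2303, 0.3027, 0.2436], E[r] = 2.3409, γ^t·E[r] = 1.147020, running G = 4.810214
t=3: π = [0.2237, 0.2308, 0.3059, 0.2396], E[r] = 2.3507, γ^t·E[r] = 0.806305, running G = 5.616519
t=4: π = [0.2238, 0.2308, 0.3066, 0.2388], E[r] = 2.3535, γ^t·E[r] = 0.565074, running G = 6.181593
t=5: π = [0.2238, 0.2308, 0.3068, 0.2386], E[r] = 2.3541, γ^t·E[r] = 0.395655, running G = 6.577248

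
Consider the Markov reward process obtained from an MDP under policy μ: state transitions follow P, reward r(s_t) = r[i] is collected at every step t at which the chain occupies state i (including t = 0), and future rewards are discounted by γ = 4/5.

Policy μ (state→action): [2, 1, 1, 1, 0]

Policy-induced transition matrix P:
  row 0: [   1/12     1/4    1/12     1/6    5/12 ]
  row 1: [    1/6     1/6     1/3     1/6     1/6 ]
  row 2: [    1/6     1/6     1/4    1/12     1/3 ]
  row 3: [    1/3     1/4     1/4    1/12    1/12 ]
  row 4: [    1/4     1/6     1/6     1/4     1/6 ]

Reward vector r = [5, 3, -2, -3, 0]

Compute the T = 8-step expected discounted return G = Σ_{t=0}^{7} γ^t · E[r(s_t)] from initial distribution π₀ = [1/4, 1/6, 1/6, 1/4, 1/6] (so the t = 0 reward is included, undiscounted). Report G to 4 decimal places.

G = 2.8703

t=0: π = [0.2500, 0.1667, 0.1667, 0.2500, 0.1667], E[r] = 0.6667, γ^t·E[r] = 0.666667, running G = 0.666667
t=1: π = [0.2014, 0.2083, 0.2083, 0.1458, 0.2361], E[r] = 0.7778, γ^t·E[r] = 0.622222, running G = 1.288889
t=2: π = [0.1939, 0.1956, 0.2141, 0.1568, 0.2396], E[r] = 0.6574, γ^t·E[r] = 0.420741, running G = 1.709630
t=3: π = [0.1966, 0.1959, 0.2140, 0.1557, 0.2378], E[r] = 0.6755, γ^t·E[r] = 0.345877, running G = 2.055506
t=4: π = [0.1960, 0.1960, 0.2137, 0.1557, 0.2385], E[r] = 0.6738, γ^t·E[r] = 0.276003, running G = 2.331509
t=5: π = [0.1962, 0.1960, 0.2138, 0.1558, 0.2383], E[r] = 0.6738, γ^t·E[r] = 0.220802, running G = 2.552311
t=6: π = [0.1961, 0.1960, 0.2138, 0.1557, 0.2384], E[r] = 0.6739, γ^t·E[r] = 0.176667, running G = 2.728978
t=7: π = [0.1961, 0.1960, 0.2138, 0.1557, 0.2384], E[r] = 0.6739, γ^t·E[r] = 0.141327, running G = 2.870305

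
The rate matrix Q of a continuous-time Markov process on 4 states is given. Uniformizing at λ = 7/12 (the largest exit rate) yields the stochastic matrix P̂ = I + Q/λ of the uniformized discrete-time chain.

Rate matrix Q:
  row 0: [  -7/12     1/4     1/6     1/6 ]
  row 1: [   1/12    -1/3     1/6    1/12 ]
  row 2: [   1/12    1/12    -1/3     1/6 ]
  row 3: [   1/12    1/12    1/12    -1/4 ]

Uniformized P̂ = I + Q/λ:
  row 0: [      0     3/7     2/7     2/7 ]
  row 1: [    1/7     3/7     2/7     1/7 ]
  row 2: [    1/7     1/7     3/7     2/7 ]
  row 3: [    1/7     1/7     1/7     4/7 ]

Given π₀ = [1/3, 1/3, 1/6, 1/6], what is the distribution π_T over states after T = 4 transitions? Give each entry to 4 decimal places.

t=0: π = [0.3333, 0.3333, 0.1667, 0.1667]
t=1: π = [0.0952, 0.3333, 0.2857, 0.2857]
t=2: π = [0.1293, 0.2653, 0.2857, 0.3197]
t=3: π = [0.1244, 0.2556, 0.2809, 0.3392]
t=4: π = [0.1251, 0.2514, 0.2774, 0.3461]

π = [0.1251, 0.2514, 0.2774, 0.3461]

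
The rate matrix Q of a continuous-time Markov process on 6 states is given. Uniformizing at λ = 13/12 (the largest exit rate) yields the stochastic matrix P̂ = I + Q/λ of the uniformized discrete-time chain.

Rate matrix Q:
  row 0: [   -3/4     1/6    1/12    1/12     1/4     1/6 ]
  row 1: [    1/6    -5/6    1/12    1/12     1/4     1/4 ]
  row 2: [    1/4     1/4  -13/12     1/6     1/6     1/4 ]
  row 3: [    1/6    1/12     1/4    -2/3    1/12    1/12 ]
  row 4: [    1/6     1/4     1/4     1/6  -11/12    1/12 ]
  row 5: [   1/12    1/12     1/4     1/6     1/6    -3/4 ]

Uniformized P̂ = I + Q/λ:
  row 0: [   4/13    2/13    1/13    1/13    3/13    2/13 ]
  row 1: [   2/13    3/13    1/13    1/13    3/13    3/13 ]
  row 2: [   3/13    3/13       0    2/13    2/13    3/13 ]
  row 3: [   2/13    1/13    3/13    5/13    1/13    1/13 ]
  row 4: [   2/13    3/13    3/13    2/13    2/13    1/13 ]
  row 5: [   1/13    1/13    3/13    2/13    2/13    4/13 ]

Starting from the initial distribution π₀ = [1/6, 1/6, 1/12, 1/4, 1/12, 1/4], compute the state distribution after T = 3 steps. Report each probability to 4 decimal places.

π = [0.1787, 0.1629, 0.1449, 0.1678, 0.1666, 0.1791]

t=0: π = [0.1667, 0.1667, 0.0833, 0.2500, 0.0833, 0.2500]
t=1: π = [0.1667, 0.1410, 0.1603, 0.1859, 0.1603, 0.1859]
t=2: π = [0.1775, 0.1607, 0.1464, 0.1731, 0.1632, 0.1790]
t=3: π = [0.1787, 0.1629, 0.1449, 0.1678, 0.1666, 0.1791]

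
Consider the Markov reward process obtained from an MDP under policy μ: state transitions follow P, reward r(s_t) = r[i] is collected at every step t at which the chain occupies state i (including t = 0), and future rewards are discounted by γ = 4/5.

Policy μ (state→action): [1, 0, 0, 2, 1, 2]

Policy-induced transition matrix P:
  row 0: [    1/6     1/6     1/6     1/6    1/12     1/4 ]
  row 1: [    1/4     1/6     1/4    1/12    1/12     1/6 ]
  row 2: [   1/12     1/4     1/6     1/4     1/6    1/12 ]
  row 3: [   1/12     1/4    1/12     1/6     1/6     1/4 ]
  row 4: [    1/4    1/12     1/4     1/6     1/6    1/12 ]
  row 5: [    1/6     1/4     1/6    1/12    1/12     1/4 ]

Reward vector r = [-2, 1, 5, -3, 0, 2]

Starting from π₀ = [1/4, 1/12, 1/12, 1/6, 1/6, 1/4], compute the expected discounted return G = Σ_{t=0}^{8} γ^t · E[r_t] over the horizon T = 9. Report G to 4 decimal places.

t=0: π = [0.2500, 0.0833, 0.0833, 0.1667, 0.1667, 0.2500], E[r] = 0.0000, γ^t·E[r] = 0.000000, running G = 0.000000
t=1: π = [0.1667, 0.1944, 0.1736, 0.1458, 0.1181, 0.2014], E[r] = 0.6944, γ^t·E[r] = 0.555556, running G = 0.555556
t=2: π = [0.1661, 0.2002, 0.1806, 0.1481, 0.1198, 0.1852], E[r] = 0.6968, γ^t·E[r] = 0.445926, running G = 1.001481
t=3: π = [0.1659, 0.1995, 0.1810, 0.1496, 0.1207, 0.1833], E[r] = 0.6903, γ^t·E[r] = 0.353432, running G = 1.354914
t=4: π = [0.1658, 0.1994, 0.1809, 0.1499, 0.1209, 0.1831], E[r] = 0.6889, γ^t·E[r] = 0.282163, running G = 1.637077
t=5: π = [0.1658, 0.1994, 0.1809, 0.1499, 0.1210, 0.1831], E[r] = 0.6887, γ^t·E[r] = 0.225688, running G = 1.862765
t=6: π = [0.1658, 0.1994, 0.1809, 0.1499, 0.1210, 0.1831], E[r] = 0.6887, γ^t·E[r] = 0.180546, running G = 2.043311
t=7: π = [0.1658, 0.1994, 0.1809, 0.1499, 0.1210, 0.1831], E[r] = 0.6887, γ^t·E[r] = 0.144436, running G = 2.187748
t=8: π = [0.1658, 0.1994, 0.1809, 0.1499, 0.1210, 0.1831], E[r] = 0.6887, γ^t·E[r] = 0.115549, running G = 2.303297

G = 2.3033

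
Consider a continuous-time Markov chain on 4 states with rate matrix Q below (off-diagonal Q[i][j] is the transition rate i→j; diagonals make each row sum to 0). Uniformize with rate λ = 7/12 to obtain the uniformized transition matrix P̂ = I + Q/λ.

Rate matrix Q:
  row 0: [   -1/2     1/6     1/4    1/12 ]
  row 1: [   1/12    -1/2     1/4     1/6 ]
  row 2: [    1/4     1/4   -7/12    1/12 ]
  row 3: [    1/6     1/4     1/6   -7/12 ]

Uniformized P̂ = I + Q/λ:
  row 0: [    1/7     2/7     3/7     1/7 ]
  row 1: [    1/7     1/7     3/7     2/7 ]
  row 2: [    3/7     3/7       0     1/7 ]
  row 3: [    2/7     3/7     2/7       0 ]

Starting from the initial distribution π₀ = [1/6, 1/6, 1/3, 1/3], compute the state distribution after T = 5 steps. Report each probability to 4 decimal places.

t=0: π = [0.1667, 0.1667, 0.3333, 0.3333]
t=1: π = [0.2857, 0.3571, 0.2381, 0.1190]
t=2: π = [0.2279, 0.2857, 0.3095, 0.1769]
t=3: π = [0.2566, 0.3144, 0.2707, 0.1584]
t=4: π = [0.2428, 0.3021, 0.2899, 0.1651]
t=5: π = [0.2493, 0.3076, 0.2807, 0.1624]

π = [0.2493, 0.3076, 0.2807, 0.1624]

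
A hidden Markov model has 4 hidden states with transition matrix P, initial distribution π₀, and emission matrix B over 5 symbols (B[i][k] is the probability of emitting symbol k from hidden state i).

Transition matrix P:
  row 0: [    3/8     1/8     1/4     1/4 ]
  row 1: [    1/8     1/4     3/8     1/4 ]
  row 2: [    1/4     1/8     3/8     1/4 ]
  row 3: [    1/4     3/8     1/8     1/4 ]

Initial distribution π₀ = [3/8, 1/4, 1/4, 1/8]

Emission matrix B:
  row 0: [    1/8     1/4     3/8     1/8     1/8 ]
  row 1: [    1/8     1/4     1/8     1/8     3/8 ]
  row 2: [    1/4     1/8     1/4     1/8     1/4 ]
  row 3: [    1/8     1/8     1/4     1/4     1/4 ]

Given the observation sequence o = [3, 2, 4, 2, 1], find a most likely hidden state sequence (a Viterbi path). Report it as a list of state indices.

path = [0, 0, 0, 0, 0]

t=0: δ = [4.688e-02, 3.125e-02, 3.125e-02, 3.125e-02]  (obs o_0=3)
t=1: δ = [6.592e-03, 1.465e-03, 2.930e-03, 2.930e-03]  ψ = [0, 3, 0, 0]  (obs o_1=2)
t=2: δ = [3.090e-04, 4.120e-04, 4.120e-04, 4.120e-04]  ψ = [0, 3, 0, 0]  (obs o_2=4)
t=3: δ = [4.345e-05, 1.931e-05, 3.862e-05, 2.575e-05]  ψ = [0, 3, 1, 1]  (obs o_3=2)
t=4: δ = [4.074e-06, 2.414e-06, 1.810e-06, 1.358e-06]  ψ = [0, 3, 2, 0]  (obs o_4=1)
backtrack: best end state = 0; path = [0, 0, 0, 0, 0]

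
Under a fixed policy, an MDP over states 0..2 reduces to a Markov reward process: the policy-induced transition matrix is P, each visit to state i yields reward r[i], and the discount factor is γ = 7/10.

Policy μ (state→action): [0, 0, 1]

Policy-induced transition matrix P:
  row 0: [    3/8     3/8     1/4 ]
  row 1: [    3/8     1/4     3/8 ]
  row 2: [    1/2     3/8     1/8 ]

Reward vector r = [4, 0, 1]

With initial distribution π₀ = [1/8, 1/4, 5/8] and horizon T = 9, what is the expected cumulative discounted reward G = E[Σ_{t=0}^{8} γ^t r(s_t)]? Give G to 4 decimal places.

t=0: π = [0.1250, 0.2500, 0.6250], E[r] = 1.1250, γ^t·E[r] = 1.125000, running G = 1.125000
t=1: π = [0.4531, 0.3438, 0.2031], E[r] = 2.0156, γ^t·E[r] = 1.410938, running G = 2.535938
t=2: π = [0.4004, 0.3320, 0.2676], E[r] = 1.8691, γ^t·E[r] = 0.915879, running G = 3.451816
t=3: π = [0.4084, 0.3335, 0.2581], E[r] = 1.8918, γ^t·E[r] = 0.648903, running G = 4.100719
t=4: π = [0.4073, 0.3333, 0.2594], E[r] = 1.8885, γ^t·E[r] = 0.453419, running G = 4.554138
t=5: π = [0.4074, 0.3333, 0.2592], E[r] = 1.8890, γ^t·E[r] = 0.317476, running G = 4.871614
t=6: π = [0.4074, 0.3333, 0.2593], E[r] = 1.8889, γ^t·E[r] = 0.222225, running G = 5.093839
t=7: π = [0.4074, 0.3333, 0.2593], E[r] = 1.8889, γ^t·E[r] = 0.155558, running G = 5.249397
t=8: π = [0.4074, 0.3333, 0.2593], E[r] = 1.8889, γ^t·E[r] = 0.108891, running G = 5.358288

G = 5.3583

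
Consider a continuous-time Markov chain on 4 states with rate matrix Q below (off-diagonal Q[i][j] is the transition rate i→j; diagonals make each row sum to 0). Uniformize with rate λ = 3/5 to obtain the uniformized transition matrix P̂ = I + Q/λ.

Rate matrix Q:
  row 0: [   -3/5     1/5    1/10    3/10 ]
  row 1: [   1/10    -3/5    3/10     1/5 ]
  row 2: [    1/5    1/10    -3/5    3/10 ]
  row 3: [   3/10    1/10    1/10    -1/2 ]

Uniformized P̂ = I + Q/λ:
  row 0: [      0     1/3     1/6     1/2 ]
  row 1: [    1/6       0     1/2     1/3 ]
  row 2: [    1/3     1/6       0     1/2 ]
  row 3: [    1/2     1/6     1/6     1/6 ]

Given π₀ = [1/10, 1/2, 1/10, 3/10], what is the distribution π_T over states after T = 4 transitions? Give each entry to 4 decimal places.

π = [0.2700, 0.1816, 0.1925, 0.3559]

t=0: π = [0.1000, 0.5000, 0.1000, 0.3000]
t=1: π = [0.2667, 0.1000, 0.3167, 0.3167]
t=2: π = [0.2806, 0.1944, 0.1472, 0.3778]
t=3: π = [0.2704, 0.1810, 0.2069, 0.3417]
t=4: π = [0.2700, 0.1816, 0.1925, 0.3559]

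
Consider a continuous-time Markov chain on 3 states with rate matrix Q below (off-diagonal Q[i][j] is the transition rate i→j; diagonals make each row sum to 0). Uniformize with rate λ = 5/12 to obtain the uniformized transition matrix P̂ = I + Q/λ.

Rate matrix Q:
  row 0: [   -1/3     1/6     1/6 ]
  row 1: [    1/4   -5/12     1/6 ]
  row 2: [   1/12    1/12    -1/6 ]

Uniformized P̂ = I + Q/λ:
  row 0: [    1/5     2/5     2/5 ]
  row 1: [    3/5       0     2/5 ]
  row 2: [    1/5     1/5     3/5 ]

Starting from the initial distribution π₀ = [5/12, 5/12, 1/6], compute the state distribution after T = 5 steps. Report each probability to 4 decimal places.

π = [0.2867, 0.2134, 0.4999]

t=0: π = [0.4167, 0.4167, 0.1667]
t=1: π = [0.3667, 0.2000, 0.4333]
t=2: π = [0.2800, 0.2333, 0.4867]
t=3: π = [0.2933, 0.2093, 0.4973]
t=4: π = [0.2837, 0.2168, 0.4995]
t=5: π = [0.2867, 0.2134, 0.4999]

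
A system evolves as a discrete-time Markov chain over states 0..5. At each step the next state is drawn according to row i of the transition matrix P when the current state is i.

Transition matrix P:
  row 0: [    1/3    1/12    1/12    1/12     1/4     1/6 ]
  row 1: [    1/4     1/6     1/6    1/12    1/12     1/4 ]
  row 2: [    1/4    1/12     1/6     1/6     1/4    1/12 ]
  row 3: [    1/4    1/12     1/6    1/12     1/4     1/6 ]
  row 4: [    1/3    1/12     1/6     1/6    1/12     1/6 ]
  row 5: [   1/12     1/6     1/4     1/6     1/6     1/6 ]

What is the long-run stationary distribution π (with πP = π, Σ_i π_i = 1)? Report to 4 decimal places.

π = [0.2603, 0.1057, 0.1585, 0.1257, 0.1876, 0.1623]

Balance equations π_j = Σ_i π_i·P[i][j]:
  π_0 = 1/3·π_0 + 1/4·π_1 + 1/4·π_2 + 1/4·π_3 + 1/3·π_4 + 1/12·π_5
  π_1 = 1/12·π_0 + 1/6·π_1 + 1/12·π_2 + 1/12·π_3 + 1/12·π_4 + 1/6·π_5
  π_2 = 1/12·π_0 + 1/6·π_1 + 1/6·π_2 + 1/6·π_3 + 1/6·π_4 + 1/4·π_5
  π_3 = 1/12·π_0 + 1/12·π_1 + 1/6·π_2 + 1/12·π_3 + 1/6·π_4 + 1/6·π_5
  π_4 = 1/4·π_0 + 1/12·π_1 + 1/4·π_2 + 1/4·π_3 + 1/12·π_4 + 1/6·π_5
  normalize: π_0 + π_1 + π_2 + π_3 + π_4 + π_5 = 1
Solving the linear system gives exactly π = [63535/244103, 25792/244103, 38690/244103, 30683/244103, 45794/244103, 39609/244103].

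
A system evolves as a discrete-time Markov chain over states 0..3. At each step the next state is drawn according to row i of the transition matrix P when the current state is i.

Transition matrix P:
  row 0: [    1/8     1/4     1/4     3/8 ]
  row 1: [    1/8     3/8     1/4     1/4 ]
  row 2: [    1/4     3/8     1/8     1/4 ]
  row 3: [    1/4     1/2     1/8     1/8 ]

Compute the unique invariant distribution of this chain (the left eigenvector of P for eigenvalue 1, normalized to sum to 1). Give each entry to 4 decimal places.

π = [0.1797, 0.3828, 0.1953, 0.2422]

Balance equations π_j = Σ_i π_i·P[i][j]:
  π_0 = 1/8·π_0 + 1/8·π_1 + 1/4·π_2 + 1/4·π_3
  π_1 = 1/4·π_0 + 3/8·π_1 + 3/8·π_2 + 1/2·π_3
  π_2 = 1/4·π_0 + 1/4·π_1 + 1/8·π_2 + 1/8·π_3
  normalize: π_0 + π_1 + π_2 + π_3 = 1
Solving the linear system gives exactly π = [23/128, 49/128, 25/128, 31/128].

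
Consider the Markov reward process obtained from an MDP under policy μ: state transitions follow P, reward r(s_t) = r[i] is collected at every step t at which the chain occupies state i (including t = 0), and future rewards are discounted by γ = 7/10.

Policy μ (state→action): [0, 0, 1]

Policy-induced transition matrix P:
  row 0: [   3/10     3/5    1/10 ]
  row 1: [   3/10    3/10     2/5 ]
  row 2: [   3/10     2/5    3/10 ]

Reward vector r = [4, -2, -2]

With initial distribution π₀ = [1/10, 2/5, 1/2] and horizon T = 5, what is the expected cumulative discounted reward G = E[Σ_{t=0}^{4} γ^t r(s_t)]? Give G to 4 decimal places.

G = -1.7546

t=0: π = [0.1000, 0.4000, 0.5000], E[r] = -1.4000, γ^t·E[r] = -1.400000, running G = -1.400000
t=1: π = [0.3000, 0.3800, 0.3200], E[r] = -0.2000, γ^t·E[r] = -0.140000, running G = -1.540000
t=2: π = [0.3000, 0.4220, 0.2780], E[r] = -0.2000, γ^t·E[r] = -0.098000, running G = -1.638000
t=3: π = [0.3000, 0.4178, 0.2822], E[r] = -0.2000, γ^t·E[r] = -0.068600, running G = -1.706600
t=4: π = [0.3000, 0.4182, 0.2818], E[r] = -0.2000, γ^t·E[r] = -0.048020, running G = -1.754620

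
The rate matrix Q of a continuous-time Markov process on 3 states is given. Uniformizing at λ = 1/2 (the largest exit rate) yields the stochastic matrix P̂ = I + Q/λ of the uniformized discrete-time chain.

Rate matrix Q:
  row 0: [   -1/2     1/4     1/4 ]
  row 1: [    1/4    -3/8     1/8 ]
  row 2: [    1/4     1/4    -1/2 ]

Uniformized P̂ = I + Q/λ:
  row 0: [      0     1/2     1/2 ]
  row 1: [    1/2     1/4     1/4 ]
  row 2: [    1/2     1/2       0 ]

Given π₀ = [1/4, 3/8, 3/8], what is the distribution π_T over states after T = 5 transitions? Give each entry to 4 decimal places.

π = [0.3359, 0.4000, 0.2640]

t=0: π = [0.2500, 0.3750, 0.3750]
t=1: π = [0.3750, 0.4063, 0.2188]
t=2: π = [0.3125, 0.3984, 0.2891]
t=3: π = [0.3438, 0.4004, 0.2559]
t=4: π = [0.3281, 0.3999, 0.2720]
t=5: π = [0.3359, 0.4000, 0.2640]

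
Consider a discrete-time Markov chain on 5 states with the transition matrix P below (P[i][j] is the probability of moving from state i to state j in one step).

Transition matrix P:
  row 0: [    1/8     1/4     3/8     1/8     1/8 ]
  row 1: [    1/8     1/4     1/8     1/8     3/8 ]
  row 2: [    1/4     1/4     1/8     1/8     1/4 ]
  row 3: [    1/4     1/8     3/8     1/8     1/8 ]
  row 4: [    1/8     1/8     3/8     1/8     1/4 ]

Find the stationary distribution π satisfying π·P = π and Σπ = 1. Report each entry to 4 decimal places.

Balance equations π_j = Σ_i π_i·P[i][j]:
  π_0 = 1/8·π_0 + 1/8·π_1 + 1/4·π_2 + 1/4·π_3 + 1/8·π_4
  π_1 = 1/4·π_0 + 1/4·π_1 + 1/4·π_2 + 1/8·π_3 + 1/8·π_4
  π_2 = 3/8·π_0 + 1/8·π_1 + 1/8·π_2 + 3/8·π_3 + 3/8·π_4
  π_3 = 1/8·π_0 + 1/8·π_1 + 1/8·π_2 + 1/8·π_3 + 1/8·π_4
  normalize: π_0 + π_1 + π_2 + π_3 + π_4 = 1
Solving the linear system gives exactly π = [50/289, 473/2312, 599/2312, 1/8, 551/2312].

π = [0.1730, 0.2046, 0.2591, 0.1250, 0.2383]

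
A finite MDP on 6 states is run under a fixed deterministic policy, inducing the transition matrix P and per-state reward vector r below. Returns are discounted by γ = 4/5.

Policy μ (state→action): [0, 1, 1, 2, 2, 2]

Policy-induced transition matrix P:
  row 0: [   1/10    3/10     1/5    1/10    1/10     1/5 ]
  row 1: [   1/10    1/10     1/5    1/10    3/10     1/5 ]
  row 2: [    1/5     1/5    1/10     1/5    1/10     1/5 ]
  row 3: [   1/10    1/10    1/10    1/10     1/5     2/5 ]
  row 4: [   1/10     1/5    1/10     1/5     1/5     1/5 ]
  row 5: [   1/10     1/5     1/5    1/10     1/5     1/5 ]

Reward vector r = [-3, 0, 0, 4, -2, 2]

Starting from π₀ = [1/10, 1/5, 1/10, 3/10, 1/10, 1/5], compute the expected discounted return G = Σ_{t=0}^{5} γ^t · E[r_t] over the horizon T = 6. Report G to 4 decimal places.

t=0: π = [0.1000, 0.2000, 0.1000, 0.3000, 0.1000, 0.2000], E[r] = 1.1000, γ^t·E[r] = 1.100000, running G = 1.100000
t=1: π = [0.1100, 0.1600, 0.1500, 0.1200, 0.2000, 0.2600], E[r] = 0.2700, γ^t·E[r] = 0.216000, running G = 1.316000
t=2: π = [0.1150, 0.1830, 0.1530, 0.1350, 0.1900, 0.2240], E[r] = 0.2630, γ^t·E[r] = 0.168320, running G = 1.484320
t=3: π = [0.1153, 0.1797, 0.1522, 0.1343, 0.1915, 0.2270], E[r] = 0.2623, γ^t·E[r] = 0.134298, running G = 1.618618
t=4: π = [0.1152, 0.1801, 0.1522, 0.1344, 0.1912, 0.2269], E[r] = 0.2631, γ^t·E[r] = 0.107766, running G = 1.726383
t=5: π = [0.1152, 0.1801, 0.1522, 0.1343, 0.1913, 0.2269], E[r] = 0.2629, γ^t·E[r] = 0.086152, running G = 1.812535

G = 1.8125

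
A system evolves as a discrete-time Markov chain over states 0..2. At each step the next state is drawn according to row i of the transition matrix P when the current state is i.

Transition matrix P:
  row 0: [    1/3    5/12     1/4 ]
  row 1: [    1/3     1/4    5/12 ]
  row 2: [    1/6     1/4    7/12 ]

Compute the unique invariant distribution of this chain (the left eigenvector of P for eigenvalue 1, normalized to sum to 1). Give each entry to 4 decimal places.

π = [0.2586, 0.2931, 0.4483]

Balance equations π_j = Σ_i π_i·P[i][j]:
  π_0 = 1/3·π_0 + 1/3·π_1 + 1/6·π_2
  π_1 = 5/12·π_0 + 1/4·π_1 + 1/4·π_2
  normalize: π_0 + π_1 + π_2 = 1
Solving the linear system gives exactly π = [15/58, 17/58, 13/29].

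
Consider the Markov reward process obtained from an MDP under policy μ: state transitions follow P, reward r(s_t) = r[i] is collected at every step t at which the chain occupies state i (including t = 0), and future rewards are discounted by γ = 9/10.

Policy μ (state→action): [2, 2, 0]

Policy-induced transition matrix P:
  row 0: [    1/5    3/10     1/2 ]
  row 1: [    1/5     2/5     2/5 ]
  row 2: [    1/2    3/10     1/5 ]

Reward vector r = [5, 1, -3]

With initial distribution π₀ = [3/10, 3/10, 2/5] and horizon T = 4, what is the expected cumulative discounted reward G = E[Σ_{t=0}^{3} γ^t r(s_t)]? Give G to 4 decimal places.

G = 2.6020

t=0: π = [0.3000, 0.3000, 0.4000], E[r] = 0.6000, γ^t·E[r] = 0.600000, running G = 0.600000
t=1: π = [0.3200, 0.3300, 0.3500], E[r] = 0.8800, γ^t·E[r] = 0.792000, running G = 1.392000
t=2: π = [0.3050, 0.3330, 0.3620], E[r] = 0.7720, γ^t·E[r] = 0.625320, running G = 2.017320
t=3: π = [0.3086, 0.3333, 0.3581], E[r] = 0.8020, γ^t·E[r] = 0.584658, running G = 2.601978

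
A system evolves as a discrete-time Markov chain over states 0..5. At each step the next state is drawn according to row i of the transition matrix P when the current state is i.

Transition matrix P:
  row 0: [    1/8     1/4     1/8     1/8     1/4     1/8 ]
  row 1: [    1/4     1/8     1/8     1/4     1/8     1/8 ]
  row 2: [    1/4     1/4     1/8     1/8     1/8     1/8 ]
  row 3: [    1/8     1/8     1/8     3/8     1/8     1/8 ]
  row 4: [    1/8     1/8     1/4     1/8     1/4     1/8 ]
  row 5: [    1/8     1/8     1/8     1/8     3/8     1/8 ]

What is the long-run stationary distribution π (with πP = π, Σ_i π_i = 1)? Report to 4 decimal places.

Balance equations π_j = Σ_i π_i·P[i][j]:
  π_0 = 1/8·π_0 + 1/4·π_1 + 1/4·π_2 + 1/8·π_3 + 1/8·π_4 + 1/8·π_5
  π_1 = 1/4·π_0 + 1/8·π_1 + 1/4·π_2 + 1/8·π_3 + 1/8·π_4 + 1/8·π_5
  π_2 = 1/8·π_0 + 1/8·π_1 + 1/8·π_2 + 1/8·π_3 + 1/4·π_4 + 1/8·π_5
  π_3 = 1/8·π_0 + 1/4·π_1 + 1/8·π_2 + 3/8·π_3 + 1/8·π_4 + 1/8·π_5
  π_4 = 1/4·π_0 + 1/8·π_1 + 1/8·π_2 + 1/8·π_3 + 1/4·π_4 + 3/8·π_5
  normalize: π_0 + π_1 + π_2 + π_3 + π_4 + π_5 = 1
Solving the linear system gives exactly π = [257/1564, 257/1564, 235/1564, 607/3128, 79/391, 1/8].

π = [0.1643, 0.1643, 0.1503, 0.1941, 0.2020, 0.1250]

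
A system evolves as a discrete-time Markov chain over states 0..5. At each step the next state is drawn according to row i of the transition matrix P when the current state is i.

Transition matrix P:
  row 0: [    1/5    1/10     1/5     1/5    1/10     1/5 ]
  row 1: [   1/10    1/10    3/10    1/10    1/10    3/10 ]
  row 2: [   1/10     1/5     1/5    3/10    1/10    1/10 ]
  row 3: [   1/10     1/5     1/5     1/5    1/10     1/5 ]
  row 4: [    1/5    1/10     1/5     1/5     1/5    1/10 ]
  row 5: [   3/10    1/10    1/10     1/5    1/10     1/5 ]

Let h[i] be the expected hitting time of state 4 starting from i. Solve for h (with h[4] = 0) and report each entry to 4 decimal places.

h = [10.0000, 10.0000, 10.0000, 10.0000, 0.0000, 10.0000]

First-step conditioning: h[4] = 0; for i ≠ 4, h[i] = 1 + Σ_k P[i][k]·h[k].
  h[0] = 1 + 1/5·h[0] + 1/10·h[1] + 1/5·h[2] + 1/5·h[3] + 1/5·h[5]
  h[1] = 1 + 1/10·h[0] + 1/10·h[1] + 3/10·h[2] + 1/10·h[3] + 3/10·h[5]
  h[2] = 1 + 1/10·h[0] + 1/5·h[1] + 1/5·h[2] + 3/10·h[3] + 1/10·h[5]
  h[3] = 1 + 1/10·h[0] + 1/5·h[1] + 1/5·h[2] + 1/5·h[3] + 1/5·h[5]
  h[5] = 1 + 3/10·h[0] + 1/10·h[1] + 1/10·h[2] + 1/5·h[3] + 1/5·h[5]
Solving the 5×5 linear system over states ≠ 4 gives exactly h = [10, 10, 10, 10, 0, 10] (h[4] = 0 is the target).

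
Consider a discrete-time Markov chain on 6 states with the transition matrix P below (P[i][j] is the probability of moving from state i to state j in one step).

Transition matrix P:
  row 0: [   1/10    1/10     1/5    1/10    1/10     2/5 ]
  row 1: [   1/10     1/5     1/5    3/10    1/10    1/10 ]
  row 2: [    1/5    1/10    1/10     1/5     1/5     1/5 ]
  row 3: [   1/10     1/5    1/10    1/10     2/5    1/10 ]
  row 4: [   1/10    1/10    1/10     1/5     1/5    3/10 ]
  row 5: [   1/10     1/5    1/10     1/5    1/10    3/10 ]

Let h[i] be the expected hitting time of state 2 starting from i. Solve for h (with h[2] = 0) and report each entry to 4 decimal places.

First-step conditioning: h[2] = 0; for i ≠ 2, h[i] = 1 + Σ_k P[i][k]·h[k].
  h[0] = 1 + 1/10·h[0] + 1/10·h[1] + 1/10·h[3] + 1/10·h[4] + 2/5·h[5]
  h[1] = 1 + 1/10·h[0] + 1/5·h[1] + 3/10·h[3] + 1/10·h[4] + 1/10·h[5]
  h[3] = 1 + 1/10·h[0] + 1/5·h[1] + 1/10·h[3] + 2/5·h[4] + 1/10·h[5]
  h[4] = 1 + 1/10·h[0] + 1/10·h[1] + 1/5·h[3] + 1/5·h[4] + 3/10·h[5]
  h[5] = 1 + 1/10·h[0] + 1/5·h[1] + 1/5·h[3] + 1/10·h[4] + 3/10·h[5]
Solving the 5×5 linear system over states ≠ 2 gives exactly h = [90330/12637, 89400/12637, 0, 99600/12637, 100400/12637, 99300/12637] (h[2] = 0 is the target).

h = [7.1481, 7.0745, 0.0000, 7.8816, 7.9449, 7.8579]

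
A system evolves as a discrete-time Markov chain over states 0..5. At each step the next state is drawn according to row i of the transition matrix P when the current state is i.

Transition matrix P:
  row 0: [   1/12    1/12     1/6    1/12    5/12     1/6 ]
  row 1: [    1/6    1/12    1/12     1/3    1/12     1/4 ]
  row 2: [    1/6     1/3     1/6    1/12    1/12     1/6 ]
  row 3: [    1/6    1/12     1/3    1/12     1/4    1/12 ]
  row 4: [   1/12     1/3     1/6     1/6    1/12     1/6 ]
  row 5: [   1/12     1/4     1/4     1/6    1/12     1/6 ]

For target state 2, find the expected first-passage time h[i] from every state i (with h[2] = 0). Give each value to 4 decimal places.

h = [5.1835, 5.3762, 0.0000, 4.3607, 5.1682, 4.7202]

First-step conditioning: h[2] = 0; for i ≠ 2, h[i] = 1 + Σ_k P[i][k]·h[k].
  h[0] = 1 + 1/12·h[0] + 1/12·h[1] + 1/12·h[3] + 5/12·h[4] + 1/6·h[5]
  h[1] = 1 + 1/6·h[0] + 1/12·h[1] + 1/3·h[3] + 1/12·h[4] + 1/4·h[5]
  h[3] = 1 + 1/6·h[0] + 1/12·h[1] + 1/12·h[3] + 1/4·h[4] + 1/12·h[5]
  h[4] = 1 + 1/12·h[0] + 1/3·h[1] + 1/6·h[3] + 1/12·h[4] + 1/6·h[5]
  h[5] = 1 + 1/12·h[0] + 1/4·h[1] + 1/6·h[3] + 1/12·h[4] + 1/6·h[5]
Solving the 5×5 linear system over states ≠ 2 gives exactly h = [44775/8638, 23220/4319, 0, 18834/4319, 44643/8638, 40773/8638] (h[2] = 0 is the target).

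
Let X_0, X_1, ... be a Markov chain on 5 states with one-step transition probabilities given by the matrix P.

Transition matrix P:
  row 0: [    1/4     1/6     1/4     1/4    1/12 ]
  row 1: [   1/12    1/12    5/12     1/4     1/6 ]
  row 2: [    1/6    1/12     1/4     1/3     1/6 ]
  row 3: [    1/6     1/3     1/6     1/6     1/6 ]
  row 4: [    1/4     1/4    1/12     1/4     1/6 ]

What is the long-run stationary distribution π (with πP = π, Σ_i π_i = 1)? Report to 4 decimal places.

Balance equations π_j = Σ_i π_i·P[i][j]:
  π_0 = 1/4·π_0 + 1/12·π_1 + 1/6·π_2 + 1/6·π_3 + 1/4·π_4
  π_1 = 1/6·π_0 + 1/12·π_1 + 1/12·π_2 + 1/3·π_3 + 1/4·π_4
  π_2 = 1/4·π_0 + 5/12·π_1 + 1/4·π_2 + 1/6·π_3 + 1/12·π_4
  π_3 = 1/4·π_0 + 1/4·π_1 + 1/3·π_2 + 1/6·π_3 + 1/4·π_4
  normalize: π_0 + π_1 + π_2 + π_3 + π_4 = 1
Solving the linear system gives exactly π = [2042/11425, 2122/11425, 2684/11425, 2843/11425, 1734/11425].

π = [0.1787, 0.1857, 0.2349, 0.2488, 0.1518]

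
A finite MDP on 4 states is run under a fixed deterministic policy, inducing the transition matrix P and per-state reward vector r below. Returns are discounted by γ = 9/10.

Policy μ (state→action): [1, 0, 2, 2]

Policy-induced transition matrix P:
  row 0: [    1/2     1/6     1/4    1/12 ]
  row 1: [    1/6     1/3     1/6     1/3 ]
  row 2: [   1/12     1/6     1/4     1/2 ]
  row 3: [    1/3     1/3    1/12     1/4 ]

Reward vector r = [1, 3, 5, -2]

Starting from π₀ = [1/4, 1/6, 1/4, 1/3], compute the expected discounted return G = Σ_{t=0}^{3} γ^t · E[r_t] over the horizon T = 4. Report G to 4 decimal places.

t=0: π = [0.2500, 0.1667, 0.2500, 0.3333], E[r] = 1.3333, γ^t·E[r] = 1.333333, running G = 1.333333
t=1: π = [0.2847, 0.2500, 0.1806, 0.2847], E[r] = 1.3681, γ^t·E[r] = 1.231250, running G = 2.564583
t=2: π = [0.2940, 0.2558, 0.1817, 0.2685], E[r] = 1.4329, γ^t·E[r] = 1.160625, running G = 3.725208
t=3: π = [0.2943, 0.2541, 0.1839, 0.2677], E[r] = 1.4406, γ^t·E[r] = 1.050188, running G = 4.775396

G = 4.7754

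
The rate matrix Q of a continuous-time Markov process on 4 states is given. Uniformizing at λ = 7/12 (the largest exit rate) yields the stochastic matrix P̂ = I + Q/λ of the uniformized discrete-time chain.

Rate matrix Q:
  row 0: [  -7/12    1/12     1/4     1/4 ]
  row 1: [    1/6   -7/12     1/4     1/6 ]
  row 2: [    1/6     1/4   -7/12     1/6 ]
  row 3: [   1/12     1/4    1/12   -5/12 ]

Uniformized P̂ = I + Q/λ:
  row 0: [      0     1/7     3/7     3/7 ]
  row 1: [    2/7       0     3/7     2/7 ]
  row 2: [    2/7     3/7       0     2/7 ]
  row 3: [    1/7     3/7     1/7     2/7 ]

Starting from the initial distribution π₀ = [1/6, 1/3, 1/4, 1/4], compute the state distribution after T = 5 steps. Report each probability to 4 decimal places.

t=0: π = [0.1667, 0.3333, 0.2500, 0.2500]
t=1: π = [0.2024, 0.2381, 0.2500, 0.3095]
t=2: π = [0.1837, 0.2687, 0.2330, 0.3146]
t=3: π = [0.1883, 0.2609, 0.2388, 0.3120]
t=4: π = [0.1874, 0.2629, 0.2371, 0.3126]
t=5: π = [0.1875, 0.2624, 0.2376, 0.3125]

π = [0.1875, 0.2624, 0.2376, 0.3125]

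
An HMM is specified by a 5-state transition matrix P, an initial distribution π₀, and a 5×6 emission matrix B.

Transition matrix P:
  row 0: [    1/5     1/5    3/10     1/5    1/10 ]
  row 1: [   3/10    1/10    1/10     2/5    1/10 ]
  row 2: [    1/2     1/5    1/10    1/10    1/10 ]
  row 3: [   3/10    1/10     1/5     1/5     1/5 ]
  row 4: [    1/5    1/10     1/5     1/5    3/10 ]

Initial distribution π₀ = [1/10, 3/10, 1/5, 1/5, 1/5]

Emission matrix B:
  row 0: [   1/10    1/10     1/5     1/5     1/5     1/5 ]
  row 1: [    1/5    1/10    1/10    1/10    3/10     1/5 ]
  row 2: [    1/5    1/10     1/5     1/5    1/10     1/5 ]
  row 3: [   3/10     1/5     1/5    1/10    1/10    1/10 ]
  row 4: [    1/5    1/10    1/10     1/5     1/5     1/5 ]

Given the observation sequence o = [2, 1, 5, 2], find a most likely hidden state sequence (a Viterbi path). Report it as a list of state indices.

t=0: δ = [2.000e-02, 3.000e-02, 4.000e-02, 4.000e-02, 2.000e-02]  (obs o_0=2)
t=1: δ = [2.000e-03, 8.000e-04, 8.000e-04, 2.400e-03, 8.000e-04]  ψ = [2, 2, 3, 1, 3]  (obs o_1=1)
t=2: δ = [1.440e-04, 8.000e-05, 1.200e-04, 4.800e-05, 9.600e-05]  ψ = [3, 0, 0, 3, 3]  (obs o_2=5)
t=3: δ = [1.200e-05, 2.880e-06, 8.640e-06, 6.400e-06, 2.880e-06]  ψ = [2, 0, 0, 1, 4]  (obs o_3=2)
backtrack: best end state = 0; path = [2, 0, 2, 0]

path = [2, 0, 2, 0]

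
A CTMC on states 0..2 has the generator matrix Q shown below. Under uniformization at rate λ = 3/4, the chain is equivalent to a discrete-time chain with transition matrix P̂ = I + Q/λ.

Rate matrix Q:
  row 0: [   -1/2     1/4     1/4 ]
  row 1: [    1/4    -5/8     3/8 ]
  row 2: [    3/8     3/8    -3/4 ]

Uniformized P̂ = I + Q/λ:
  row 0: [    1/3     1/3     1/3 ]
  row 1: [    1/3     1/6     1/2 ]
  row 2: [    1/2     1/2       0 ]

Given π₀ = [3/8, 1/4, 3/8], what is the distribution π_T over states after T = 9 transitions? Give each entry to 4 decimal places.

π = [0.3818, 0.3273, 0.2909]

t=0: π = [0.3750, 0.2500, 0.3750]
t=1: π = [0.3958, 0.3542, 0.2500]
t=2: π = [0.3750, 0.3160, 0.3090]
t=3: π = [0.3848, 0.3322, 0.2830]
t=4: π = [0.3805, 0.3251, 0.2944]
t=5: π = [0.3824, 0.3282, 0.2894]
t=6: π = [0.3816, 0.3269, 0.2916]
t=7: π = [0.3819, 0.3275, 0.2906]
t=8: π = [0.3818, 0.3272, 0.2910]
t=9: π = [0.3818, 0.3273, 0.2909]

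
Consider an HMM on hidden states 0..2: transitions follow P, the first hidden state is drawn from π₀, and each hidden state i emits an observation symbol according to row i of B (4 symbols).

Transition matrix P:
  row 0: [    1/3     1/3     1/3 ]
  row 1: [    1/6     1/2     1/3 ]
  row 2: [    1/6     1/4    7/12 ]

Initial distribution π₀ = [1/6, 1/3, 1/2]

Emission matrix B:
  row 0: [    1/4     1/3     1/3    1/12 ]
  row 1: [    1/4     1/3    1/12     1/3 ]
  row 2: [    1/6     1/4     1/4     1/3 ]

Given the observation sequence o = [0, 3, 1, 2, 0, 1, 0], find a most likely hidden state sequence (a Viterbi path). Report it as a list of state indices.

t=0: δ = [4.167e-02, 8.333e-02, 8.333e-02]  (obs o_0=0)
t=1: δ = [1.157e-03, 1.389e-02, 1.620e-02]  ψ = [0, 1, 2]  (obs o_1=3)
t=2: δ = [9.002e-04, 2.315e-03, 2.363e-03]  ψ = [2, 1, 2]  (obs o_2=1)
t=3: δ = [1.313e-04, 9.645e-05, 3.446e-04]  ψ = [2, 1, 2]  (obs o_3=2)
t=4: δ = [1.436e-05, 2.154e-05, 3.350e-05]  ψ = [2, 2, 2]  (obs o_4=0)
t=5: δ = [1.861e-06, 3.590e-06, 4.886e-06]  ψ = [2, 1, 2]  (obs o_5=1)
t=6: δ = [2.036e-07, 4.487e-07, 4.750e-07]  ψ = [2, 1, 2]  (obs o_6=0)
backtrack: best end state = 2; path = [2, 2, 2, 2, 2, 2, 2]

path = [2, 2, 2, 2, 2, 2, 2]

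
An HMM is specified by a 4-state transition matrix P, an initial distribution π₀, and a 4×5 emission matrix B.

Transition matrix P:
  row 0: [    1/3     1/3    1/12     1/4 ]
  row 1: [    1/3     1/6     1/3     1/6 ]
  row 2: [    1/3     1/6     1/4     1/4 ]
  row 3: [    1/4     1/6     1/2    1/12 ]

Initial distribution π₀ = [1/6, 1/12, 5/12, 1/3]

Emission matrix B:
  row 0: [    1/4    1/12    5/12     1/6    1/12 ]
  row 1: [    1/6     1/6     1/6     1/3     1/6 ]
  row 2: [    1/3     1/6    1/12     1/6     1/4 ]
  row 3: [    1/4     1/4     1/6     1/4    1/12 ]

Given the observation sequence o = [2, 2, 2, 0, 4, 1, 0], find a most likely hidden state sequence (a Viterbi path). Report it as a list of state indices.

path = [0, 0, 0, 3, 2, 3, 2]

t=0: δ = [6.944e-02, 1.389e-02, 3.472e-02, 5.556e-02]  (obs o_0=2)
t=1: δ = [9.645e-03, 3.858e-03, 2.315e-03, 2.894e-03]  ψ = [0, 0, 3, 0]  (obs o_1=2)
t=2: δ = [1.340e-03, 5.358e-04, 1.206e-04, 4.019e-04]  ψ = [0, 0, 3, 0]  (obs o_2=2)
t=3: δ = [1.116e-04, 7.442e-05, 6.698e-05, 8.372e-05]  ψ = [0, 0, 3, 0]  (obs o_3=0)
t=4: δ = [3.101e-06, 6.202e-06, 1.047e-05, 2.326e-06]  ψ = [0, 0, 3, 0]  (obs o_4=4)
t=5: δ = [2.907e-07, 2.907e-07, 4.361e-07, 6.541e-07]  ψ = [2, 2, 2, 2]  (obs o_5=1)
t=6: δ = [4.088e-08, 1.817e-08, 1.090e-07, 2.725e-08]  ψ = [3, 3, 3, 2]  (obs o_6=0)
backtrack: best end state = 2; path = [0, 0, 0, 3, 2, 3, 2]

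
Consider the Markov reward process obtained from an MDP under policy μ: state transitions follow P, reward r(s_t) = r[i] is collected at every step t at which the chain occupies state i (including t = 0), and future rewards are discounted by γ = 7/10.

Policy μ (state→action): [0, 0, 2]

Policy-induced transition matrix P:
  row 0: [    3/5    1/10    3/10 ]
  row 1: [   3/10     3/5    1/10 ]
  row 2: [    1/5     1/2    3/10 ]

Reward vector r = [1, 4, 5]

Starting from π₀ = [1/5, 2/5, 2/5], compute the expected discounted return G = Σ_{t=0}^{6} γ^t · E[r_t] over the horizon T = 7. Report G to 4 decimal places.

G = 10.2330

t=0: π = [0.2000, 0.4000, 0.4000], E[r] = 3.8000, γ^t·E[r] = 3.800000, running G = 3.800000
t=1: π = [0.3200, 0.4600, 0.2200], E[r] = 3.2600, γ^t·E[r] = 2.282000, running G = 6.082000
t=2: π = [0.3740, 0.4180, 0.2080], E[r] = 3.0860, γ^t·E[r] = 1.512140, running G = 7.594140
t=3: π = [0.3914, 0.3922, 0.2164], E[r] = 3.0422, γ^t·E[r] = 1.043475, running G = 8.637615
t=4: π = [0.3958, 0.3827, 0.2216], E[r] = 3.0342, γ^t·E[r] = 0.728516, running G = 9.366131
t=5: π = [0.3966, 0.3800, 0.2235], E[r] = 3.0337, γ^t·E[r] = 0.509880, running G = 9.876010
t=6: π = [0.3966, 0.3794, 0.2240], E[r] = 3.0341, γ^t·E[r] = 0.356962, running G = 10.232973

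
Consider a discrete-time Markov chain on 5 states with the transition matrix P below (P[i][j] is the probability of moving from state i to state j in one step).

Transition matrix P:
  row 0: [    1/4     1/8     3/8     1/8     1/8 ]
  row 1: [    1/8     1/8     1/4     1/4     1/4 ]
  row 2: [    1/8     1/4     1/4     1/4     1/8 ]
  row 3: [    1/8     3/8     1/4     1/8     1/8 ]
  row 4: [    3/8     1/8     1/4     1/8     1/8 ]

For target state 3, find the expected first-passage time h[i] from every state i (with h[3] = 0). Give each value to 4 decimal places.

h = [5.4737, 4.8842, 4.8000, 0.0000, 5.5579]

First-step conditioning: h[3] = 0; for i ≠ 3, h[i] = 1 + Σ_k P[i][k]·h[k].
  h[0] = 1 + 1/4·h[0] + 1/8·h[1] + 3/8·h[2] + 1/8·h[4]
  h[1] = 1 + 1/8·h[0] + 1/8·h[1] + 1/4·h[2] + 1/4·h[4]
  h[2] = 1 + 1/8·h[0] + 1/4·h[1] + 1/4·h[2] + 1/8·h[4]
  h[4] = 1 + 3/8·h[0] + 1/8·h[1] + 1/4·h[2] + 1/8·h[4]
Solving the 4×4 linear system over states ≠ 3 gives exactly h = [104/19, 464/95, 24/5, 0, 528/95] (h[3] = 0 is the target).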